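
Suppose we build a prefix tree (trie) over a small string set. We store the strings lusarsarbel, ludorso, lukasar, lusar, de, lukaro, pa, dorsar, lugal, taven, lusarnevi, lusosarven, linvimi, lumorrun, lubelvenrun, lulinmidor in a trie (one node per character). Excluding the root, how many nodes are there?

80

Insert word by word; a character creates a node only if that edge doesn't already exist:
  "lusarsarbel" → 11 new (l, u, s, a, r, s, a, r, b, e, l)
  "ludorso" → prefix "lu" already present; 5 new (d, o, r, s, o)
  "lukasar" → prefix "lu" already present; 5 new (k, a, s, a, r)
  "lusar" → prefix "lusar" already present; 0 new (none)
  "de" → 2 new (d, e)
  "lukaro" → prefix "luka" already present; 2 new (r, o)
  "pa" → 2 new (p, a)
  "dorsar" → prefix "d" already present; 5 new (o, r, s, a, r)
  "lugal" → prefix "lu" already present; 3 new (g, a, l)
  "taven" → 5 new (t, a, v, e, n)
  "lusarnevi" → prefix "lusar" already present; 4 new (n, e, v, i)
  "lusosarven" → prefix "lus" already present; 7 new (o, s, a, r, v, e, n)
  "linvimi" → prefix "l" already present; 6 new (i, n, v, i, m, i)
  "lumorrun" → prefix "lu" already present; 6 new (m, o, r, r, u, n)
  "lubelvenrun" → prefix "lu" already present; 9 new (b, e, l, v, e, n, r, u, n)
  "lulinmidor" → prefix "lu" already present; 8 new (l, i, n, m, i, d, o, r)
Total nodes = 11 + 5 + 5 + 0 + 2 + 2 + 2 + 5 + 3 + 5 + 4 + 7 + 6 + 6 + 9 + 8 = 80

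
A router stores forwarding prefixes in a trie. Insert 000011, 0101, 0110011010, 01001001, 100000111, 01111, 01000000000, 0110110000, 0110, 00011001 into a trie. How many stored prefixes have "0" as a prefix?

9

Filter for entries beginning with "0":
Words under "0": 000011, 00011001, 01000000000, 01001001, 0101, 0110, 0110011010, 0110110000, 01111
Count: 9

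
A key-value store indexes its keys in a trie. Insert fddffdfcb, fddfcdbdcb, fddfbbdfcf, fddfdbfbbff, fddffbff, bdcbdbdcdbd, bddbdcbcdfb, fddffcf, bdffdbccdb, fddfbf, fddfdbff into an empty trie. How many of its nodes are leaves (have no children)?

11

A leaf is a node with no children — equivalently, the end of a word that is not a proper prefix of any other stored word.
Those words: "bdcbdbdcdbd", "bddbdcbcdfb", "bdffdbccdb", "fddfbbdfcf", "fddfbf", "fddfcdbdcb", "fddfdbfbbff", "fddfdbff", "fddffbff", "fddffcf", "fddffdfcb"
Leaf count: 11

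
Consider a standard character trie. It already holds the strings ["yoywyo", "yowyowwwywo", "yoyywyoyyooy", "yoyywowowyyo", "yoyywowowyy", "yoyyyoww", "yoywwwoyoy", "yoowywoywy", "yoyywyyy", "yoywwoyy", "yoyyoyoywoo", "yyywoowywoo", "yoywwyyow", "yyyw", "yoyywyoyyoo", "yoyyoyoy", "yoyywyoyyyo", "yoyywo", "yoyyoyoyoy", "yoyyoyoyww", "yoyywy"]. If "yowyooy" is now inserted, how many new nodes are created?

The longest prefix of "yowyooy" already in the trie is "yowyo" (length 5).
New nodes needed: |"yowyooy"| − 5 = 7 − 5 = 2.

2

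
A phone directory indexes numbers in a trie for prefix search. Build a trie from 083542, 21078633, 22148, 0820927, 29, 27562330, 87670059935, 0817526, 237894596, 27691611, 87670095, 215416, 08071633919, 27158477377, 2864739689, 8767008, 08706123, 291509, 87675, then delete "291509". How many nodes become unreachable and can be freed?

4

Walk "291509" from the leaf back toward the root, removing each node that no remaining word uses.
The suffix "1509" (4 nodes) is used only by "291509"; "29" is itself a stored word, so pruning stops there.
Nodes removed: 4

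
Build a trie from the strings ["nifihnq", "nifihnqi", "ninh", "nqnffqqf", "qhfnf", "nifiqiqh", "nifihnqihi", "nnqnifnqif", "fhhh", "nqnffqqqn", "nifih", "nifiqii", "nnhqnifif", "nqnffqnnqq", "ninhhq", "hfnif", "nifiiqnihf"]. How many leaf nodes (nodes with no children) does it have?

13

A leaf is a node with no children — equivalently, the end of a word that is not a proper prefix of any other stored word.
Those words: "fhhh", "hfnif", "nifihnqihi", "nifiiqnihf", "nifiqii", "nifiqiqh", "ninhhq", "nnhqnifif", "nnqnifnqif", "nqnffqnnqq", "nqnffqqf", "nqnffqqqn", "qhfnf"
Leaf count: 13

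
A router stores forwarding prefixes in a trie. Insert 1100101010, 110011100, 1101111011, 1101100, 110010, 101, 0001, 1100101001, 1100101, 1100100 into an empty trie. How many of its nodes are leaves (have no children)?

8

Leaves are exactly the stored words that no other stored word extends.
Those words: "0001", "101", "1100100", "1100101001", "1100101010", "110011100", "1101100", "1101111011"
Leaf count: 8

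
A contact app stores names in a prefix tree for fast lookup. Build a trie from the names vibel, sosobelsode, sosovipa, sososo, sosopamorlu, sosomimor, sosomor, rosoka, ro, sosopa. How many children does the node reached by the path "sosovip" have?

1

The children of the "sosovip" node are the distinct next characters among strings starting with "sosovip".
Characters that immediately follow "sosovip" among the stored strings: {a}.
That node has 1 child edge.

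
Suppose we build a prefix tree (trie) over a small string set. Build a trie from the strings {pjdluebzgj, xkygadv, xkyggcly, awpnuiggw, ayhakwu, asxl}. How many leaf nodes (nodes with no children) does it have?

6

Leaves are exactly the stored words that no other stored word extends.
Those words: "asxl", "awpnuiggw", "ayhakwu", "pjdluebzgj", "xkygadv", "xkyggcly"
Leaf count: 6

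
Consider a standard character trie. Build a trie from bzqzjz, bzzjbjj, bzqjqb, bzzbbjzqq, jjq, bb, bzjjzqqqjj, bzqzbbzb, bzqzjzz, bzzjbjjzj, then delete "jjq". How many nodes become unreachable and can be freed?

Walk "jjq" from the leaf back toward the root, removing each node that no remaining word uses.
No other word shares any prefix with "jjq", so all 3 of its nodes go.
Nodes removed: 3

3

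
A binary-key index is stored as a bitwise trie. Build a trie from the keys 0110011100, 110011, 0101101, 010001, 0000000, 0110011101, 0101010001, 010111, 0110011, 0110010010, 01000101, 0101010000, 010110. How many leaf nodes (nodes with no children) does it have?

A leaf is a node with no children — equivalently, the end of a word that is not a proper prefix of any other stored word.
Those words: "0000000", "01000101", "0101010000", "0101010001", "0101101", "010111", "0110010010", "0110011100", "0110011101", "110011"
Leaf count: 10

10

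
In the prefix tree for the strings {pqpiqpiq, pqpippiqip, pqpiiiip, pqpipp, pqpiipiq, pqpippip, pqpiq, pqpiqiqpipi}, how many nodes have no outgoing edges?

A leaf is a node with no children — equivalently, the end of a word that is not a proper prefix of any other stored word.
Those words: "pqpiiiip", "pqpiipiq", "pqpippip", "pqpippiqip", "pqpiqiqpipi", "pqpiqpiq"
Leaf count: 6

6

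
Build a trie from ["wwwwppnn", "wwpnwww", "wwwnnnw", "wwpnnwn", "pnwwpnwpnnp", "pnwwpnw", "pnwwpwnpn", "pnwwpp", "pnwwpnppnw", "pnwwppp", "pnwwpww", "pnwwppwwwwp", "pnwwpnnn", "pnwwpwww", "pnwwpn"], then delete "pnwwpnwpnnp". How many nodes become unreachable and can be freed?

Walk "pnwwpnwpnnp" from the leaf back toward the root, removing each node that no remaining word uses.
The suffix "pnnp" (4 nodes) is used only by "pnwwpnwpnnp"; "pnwwpnw" is itself a stored word, so pruning stops there.
Nodes removed: 4

4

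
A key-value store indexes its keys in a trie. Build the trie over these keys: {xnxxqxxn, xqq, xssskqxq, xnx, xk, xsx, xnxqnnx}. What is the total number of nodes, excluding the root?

23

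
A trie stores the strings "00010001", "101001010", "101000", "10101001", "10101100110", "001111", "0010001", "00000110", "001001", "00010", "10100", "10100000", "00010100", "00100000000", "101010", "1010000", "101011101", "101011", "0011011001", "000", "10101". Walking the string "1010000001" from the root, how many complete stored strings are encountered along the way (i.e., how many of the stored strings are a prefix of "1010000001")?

4

Check each prefix of "1010000001" against the stored set — each match is an end-marker on the path.
Prefixes of the query that are stored words: "10100", "101000", "1010000", "10100000"
Count: 4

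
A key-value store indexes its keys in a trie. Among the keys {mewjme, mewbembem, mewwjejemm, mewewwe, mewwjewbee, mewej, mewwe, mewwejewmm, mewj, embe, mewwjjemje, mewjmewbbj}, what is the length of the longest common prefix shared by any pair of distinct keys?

Look for the deepest trie node that still has at least two words in its subtree.
"mewjme" and "mewjmewbbj" agree on "mewjme" (6 characters) before diverging; nothing deeper is shared.
Longest shared-prefix length: 6

6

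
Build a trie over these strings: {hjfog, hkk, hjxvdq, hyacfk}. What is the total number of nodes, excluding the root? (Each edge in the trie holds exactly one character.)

16

For each word, the new-node count is its length minus the longest prefix already in the trie:
  "hjfog" → 5 new (h, j, f, o, g)
  "hkk" → prefix "h" already present; 2 new (k, k)
  "hjxvdq" → prefix "hj" already present; 4 new (x, v, d, q)
  "hyacfk" → prefix "h" already present; 5 new (y, a, c, f, k)
Total nodes = 5 + 2 + 4 + 5 = 16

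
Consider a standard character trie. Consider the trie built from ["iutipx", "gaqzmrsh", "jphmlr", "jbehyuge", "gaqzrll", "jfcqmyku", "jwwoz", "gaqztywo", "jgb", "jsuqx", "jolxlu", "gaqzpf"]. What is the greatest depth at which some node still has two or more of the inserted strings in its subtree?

4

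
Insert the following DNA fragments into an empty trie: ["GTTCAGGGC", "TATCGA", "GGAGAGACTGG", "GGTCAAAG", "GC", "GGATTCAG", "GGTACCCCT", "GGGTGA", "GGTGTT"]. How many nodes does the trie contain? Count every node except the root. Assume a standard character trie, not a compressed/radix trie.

50

Insert word by word; a character creates a node only if that edge doesn't already exist:
  "GTTCAGGGC" → 9 new (G, T, T, C, A, G, G, G, C)
  "TATCGA" → 6 new (T, A, T, C, G, A)
  "GGAGAGACTGG" → prefix "G" already present; 10 new (G, A, G, A, G, A, C, T, G, G)
  "GGTCAAAG" → prefix "GG" already present; 6 new (T, C, A, A, A, G)
  "GC" → prefix "G" already present; 1 new (C)
  "GGATTCAG" → prefix "GGA" already present; 5 new (T, T, C, A, G)
  "GGTACCCCT" → prefix "GGT" already present; 6 new (A, C, C, C, C, T)
  "GGGTGA" → prefix "GG" already present; 4 new (G, T, G, A)
  "GGTGTT" → prefix "GGT" already present; 3 new (G, T, T)
Total nodes = 9 + 6 + 10 + 6 + 1 + 5 + 6 + 4 + 3 = 50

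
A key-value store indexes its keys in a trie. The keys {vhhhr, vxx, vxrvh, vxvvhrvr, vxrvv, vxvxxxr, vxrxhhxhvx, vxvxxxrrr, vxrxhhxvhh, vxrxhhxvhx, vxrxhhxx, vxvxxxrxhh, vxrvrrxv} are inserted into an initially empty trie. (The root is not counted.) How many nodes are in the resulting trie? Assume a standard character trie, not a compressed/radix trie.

42

Insert word by word; a character creates a node only if that edge doesn't already exist:
  "vhhhr" → 5 new (v, h, h, h, r)
  "vxx" → prefix "v" already present; 2 new (x, x)
  "vxrvh" → prefix "vx" already present; 3 new (r, v, h)
  "vxvvhrvr" → prefix "vx" already present; 6 new (v, v, h, r, v, r)
  "vxrvv" → prefix "vxrv" already present; 1 new (v)
  "vxvxxxr" → prefix "vxv" already present; 4 new (x, x, x, r)
  "vxrxhhxhvx" → prefix "vxr" already present; 7 new (x, h, h, x, h, v, x)
  "vxvxxxrrr" → prefix "vxvxxxr" already present; 2 new (r, r)
  "vxrxhhxvhh" → prefix "vxrxhhx" already present; 3 new (v, h, h)
  "vxrxhhxvhx" → prefix "vxrxhhxvh" already present; 1 new (x)
  "vxrxhhxx" → prefix "vxrxhhx" already present; 1 new (x)
  "vxvxxxrxhh" → prefix "vxvxxxr" already present; 3 new (x, h, h)
  "vxrvrrxv" → prefix "vxrv" already present; 4 new (r, r, x, v)
Total nodes = 5 + 2 + 3 + 6 + 1 + 4 + 7 + 2 + 3 + 1 + 1 + 3 + 4 = 42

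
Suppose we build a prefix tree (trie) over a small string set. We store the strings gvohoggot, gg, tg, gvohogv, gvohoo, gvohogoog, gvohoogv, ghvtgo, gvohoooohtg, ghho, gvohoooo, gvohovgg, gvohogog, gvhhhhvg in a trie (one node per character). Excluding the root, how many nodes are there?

41

Trace insertions, counting only characters that open a new branch:
  "gvohoggot" → 9 new (g, v, o, h, o, g, g, o, t)
  "gg" → prefix "g" already present; 1 new (g)
  "tg" → 2 new (t, g)
  "gvohogv" → prefix "gvohog" already present; 1 new (v)
  "gvohoo" → prefix "gvoho" already present; 1 new (o)
  "gvohogoog" → prefix "gvohog" already present; 3 new (o, o, g)
  "gvohoogv" → prefix "gvohoo" already present; 2 new (g, v)
  "ghvtgo" → prefix "g" already present; 5 new (h, v, t, g, o)
  "gvohoooohtg" → prefix "gvohoo" already present; 5 new (o, o, h, t, g)
  "ghho" → prefix "gh" already present; 2 new (h, o)
  "gvohoooo" → prefix "gvohoooo" already present; 0 new (none)
  "gvohovgg" → prefix "gvoho" already present; 3 new (v, g, g)
  "gvohogog" → prefix "gvohogo" already present; 1 new (g)
  "gvhhhhvg" → prefix "gv" already present; 6 new (h, h, h, h, v, g)
Total nodes = 9 + 1 + 2 + 1 + 1 + 3 + 2 + 5 + 5 + 2 + 0 + 3 + 1 + 6 = 41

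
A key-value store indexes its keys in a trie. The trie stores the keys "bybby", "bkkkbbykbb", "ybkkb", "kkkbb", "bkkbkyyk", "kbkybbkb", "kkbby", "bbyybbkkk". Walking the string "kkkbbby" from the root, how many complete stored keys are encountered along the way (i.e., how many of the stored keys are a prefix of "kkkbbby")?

Check each prefix of "kkkbbby" against the stored set — each match is an end-marker on the path.
Prefixes of the query that are stored words: "kkkbb"
Count: 1

1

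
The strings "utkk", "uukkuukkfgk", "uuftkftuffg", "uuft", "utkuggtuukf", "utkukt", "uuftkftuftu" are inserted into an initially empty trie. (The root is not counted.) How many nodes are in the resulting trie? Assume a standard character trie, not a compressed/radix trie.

35

Trie structure (* marks end of a word):
(root)
└─ u
   ├─ t
   │  └─ k
   │     ├─ k *
   │     └─ u
   │        ├─ g
   │        │  └─ g
   │        │     └─ t
   │        │        └─ u
   │        │           └─ u
   │        │              └─ k
   │        │                 └─ f *
   │        └─ k
   │           └─ t *
   └─ u
      ├─ f
      │  └─ t *
      │     └─ k
      │        └─ f
      │           └─ t
      │              └─ u
      │                 └─ f
      │                    ├─ f
      │                    │  └─ g *
      │                    └─ t
      │                       └─ u *
      └─ k
         └─ k
            └─ u
               └─ u
                  └─ k
                     └─ k
                        └─ f
                           └─ g
                              └─ k *
Counting every labelled node above: 35.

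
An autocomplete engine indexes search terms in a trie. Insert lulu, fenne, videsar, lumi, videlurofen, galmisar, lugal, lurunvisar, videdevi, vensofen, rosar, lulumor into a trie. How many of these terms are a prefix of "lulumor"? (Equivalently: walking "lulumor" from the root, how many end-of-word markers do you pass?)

Traverse "lulumor" character by character; count nodes along the way that are marked as word ends.
Prefixes of the query that are stored words: "lulu", "lulumor"
Count: 2

2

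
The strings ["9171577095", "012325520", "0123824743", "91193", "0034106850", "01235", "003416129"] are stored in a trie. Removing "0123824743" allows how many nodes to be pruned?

After clearing the end-marker at "0123824743", prune upward until reaching a node still needed by another word.
The suffix "824743" (6 nodes) is used only by "0123824743"; the node for "0123" still has the child "2", so pruning stops there.
Nodes removed: 6

6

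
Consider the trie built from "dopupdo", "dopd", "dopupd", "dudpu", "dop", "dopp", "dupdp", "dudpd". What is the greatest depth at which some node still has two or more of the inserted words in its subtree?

Equivalently: take the maximum, over all pairs, of their longest common prefix length.
e.g. "dopupd" and "dopupdo" share the prefix "dopupd" of length 6; no pair shares a longer one.
Longest shared-prefix length: 6

6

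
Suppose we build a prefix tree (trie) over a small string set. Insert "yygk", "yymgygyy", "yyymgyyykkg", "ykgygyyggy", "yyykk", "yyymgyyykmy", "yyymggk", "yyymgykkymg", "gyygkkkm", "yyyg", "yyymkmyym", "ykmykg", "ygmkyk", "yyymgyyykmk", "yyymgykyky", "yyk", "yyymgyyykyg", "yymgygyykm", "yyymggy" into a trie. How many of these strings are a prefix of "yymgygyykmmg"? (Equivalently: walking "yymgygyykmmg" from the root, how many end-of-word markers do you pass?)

Traverse "yymgygyykmmg" character by character; count nodes along the way that are marked as word ends.
Prefixes of the query that are stored words: "yymgygyy", "yymgygyykm"
Count: 2

2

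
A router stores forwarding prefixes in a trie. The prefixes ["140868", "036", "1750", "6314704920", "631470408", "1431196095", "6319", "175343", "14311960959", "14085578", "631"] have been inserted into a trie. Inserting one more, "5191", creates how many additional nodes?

"5191" shares no prefix with any stored word, so all 4 characters open new nodes.
4 − 0 = 4 new nodes.

4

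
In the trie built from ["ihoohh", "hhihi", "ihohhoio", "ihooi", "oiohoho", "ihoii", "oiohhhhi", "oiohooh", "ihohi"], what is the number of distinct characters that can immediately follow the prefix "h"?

Walk "h" from the root, arriving at one node.
Characters that immediately follow "h" among the stored strings: {h}.
That node has 1 child edge.

1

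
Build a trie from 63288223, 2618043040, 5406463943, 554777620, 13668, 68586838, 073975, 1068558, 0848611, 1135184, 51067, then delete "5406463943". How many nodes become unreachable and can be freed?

9

Walk "5406463943" from the leaf back toward the root, removing each node that no remaining word uses.
The suffix "406463943" (9 nodes) is used only by "5406463943"; the node for "5" still has the child "5", so pruning stops there.
Nodes removed: 9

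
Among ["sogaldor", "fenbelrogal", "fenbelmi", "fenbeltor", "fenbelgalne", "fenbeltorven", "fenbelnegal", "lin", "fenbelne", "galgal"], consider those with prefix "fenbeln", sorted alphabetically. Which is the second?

fenbelnegal

DFS of the "fenbeln" subtree visits, in order: "fenbelne", "fenbelnegal"
Position 2: fenbelnegal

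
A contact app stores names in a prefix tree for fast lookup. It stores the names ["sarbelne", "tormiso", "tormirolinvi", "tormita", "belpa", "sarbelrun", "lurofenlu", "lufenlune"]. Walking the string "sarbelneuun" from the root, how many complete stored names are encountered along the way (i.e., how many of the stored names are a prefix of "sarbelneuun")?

1

Check each prefix of "sarbelneuun" against the stored set — each match is an end-marker on the path.
Prefixes of the query that are stored words: "sarbelne"
Count: 1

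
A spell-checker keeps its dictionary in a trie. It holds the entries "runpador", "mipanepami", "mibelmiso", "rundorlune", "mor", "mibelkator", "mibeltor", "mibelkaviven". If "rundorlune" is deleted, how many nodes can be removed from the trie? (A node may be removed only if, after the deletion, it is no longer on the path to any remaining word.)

7

A node on "rundorlune"'s path can go only if nothing else ends at it or branches off below it.
The suffix "dorlune" (7 nodes) is used only by "rundorlune"; the node for "run" still has the child "p", so pruning stops there.
Nodes removed: 7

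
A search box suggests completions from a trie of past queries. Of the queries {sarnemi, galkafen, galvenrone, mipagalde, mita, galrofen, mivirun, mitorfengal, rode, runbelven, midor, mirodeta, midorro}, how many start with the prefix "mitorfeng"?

Traverse to the node for "mitorfeng", then collect every word in that subtree.
Words under "mitorfeng": mitorfengal
Count: 1

1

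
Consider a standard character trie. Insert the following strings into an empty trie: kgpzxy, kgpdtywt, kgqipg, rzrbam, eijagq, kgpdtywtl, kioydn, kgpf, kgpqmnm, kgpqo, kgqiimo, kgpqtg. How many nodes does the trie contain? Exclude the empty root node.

44

Count nodes per top-level branch (shared prefixes stored once):
  'e'-branch (eijagq): 6 nodes
  'k'-branch (kgpdtywt, kgpdtywtl, kgpf, kgpqmnm, kgpqo, kgpqtg, kgpzxy, kgqiimo, kgqipg, kioydn): 32 nodes
  'r'-branch (rzrbam): 6 nodes
Sum: 44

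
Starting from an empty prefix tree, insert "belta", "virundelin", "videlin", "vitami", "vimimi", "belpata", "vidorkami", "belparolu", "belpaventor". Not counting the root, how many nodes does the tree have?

Trace insertions, counting only characters that open a new branch:
  "belta" → 5 new (b, e, l, t, a)
  "virundelin" → 10 new (v, i, r, u, n, d, e, l, i, n)
  "videlin" → prefix "vi" already present; 5 new (d, e, l, i, n)
  "vitami" → prefix "vi" already present; 4 new (t, a, m, i)
  "vimimi" → prefix "vi" already present; 4 new (m, i, m, i)
  "belpata" → prefix "bel" already present; 4 new (p, a, t, a)
  "vidorkami" → prefix "vid" already present; 6 new (o, r, k, a, m, i)
  "belparolu" → prefix "belpa" already present; 4 new (r, o, l, u)
  "belpaventor" → prefix "belpa" already present; 6 new (v, e, n, t, o, r)
Total nodes = 5 + 10 + 5 + 4 + 4 + 4 + 6 + 4 + 6 = 48

48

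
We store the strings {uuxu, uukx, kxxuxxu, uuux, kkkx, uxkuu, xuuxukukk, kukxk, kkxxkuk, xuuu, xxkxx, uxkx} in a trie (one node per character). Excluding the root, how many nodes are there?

Count nodes per top-level branch (shared prefixes stored once):
  'k'-branch (kkkx, kkxxkuk, kukxk, kxxuxxu): 19 nodes
  'u'-branch (uukx, uuux, uuxu, uxkuu, uxkx): 13 nodes
  'x'-branch (xuuu, xuuxukukk, xxkxx): 14 nodes
Sum: 46

46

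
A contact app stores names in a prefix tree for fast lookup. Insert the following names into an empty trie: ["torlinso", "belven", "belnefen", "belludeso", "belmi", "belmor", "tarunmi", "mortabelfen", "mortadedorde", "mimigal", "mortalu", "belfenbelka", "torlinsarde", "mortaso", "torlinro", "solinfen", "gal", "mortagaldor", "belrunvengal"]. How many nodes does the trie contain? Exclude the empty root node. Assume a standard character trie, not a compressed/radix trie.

103

Trace insertions, counting only characters that open a new branch:
  "torlinso" → 8 new (t, o, r, l, i, n, s, o)
  "belven" → 6 new (b, e, l, v, e, n)
  "belnefen" → prefix "bel" already present; 5 new (n, e, f, e, n)
  "belludeso" → prefix "bel" already present; 6 new (l, u, d, e, s, o)
  "belmi" → prefix "bel" already present; 2 new (m, i)
  "belmor" → prefix "belm" already present; 2 new (o, r)
  "tarunmi" → prefix "t" already present; 6 new (a, r, u, n, m, i)
  "mortabelfen" → 11 new (m, o, r, t, a, b, e, l, f, e, n)
  "mortadedorde" → prefix "morta" already present; 7 new (d, e, d, o, r, d, e)
  "mimigal" → prefix "m" already present; 6 new (i, m, i, g, a, l)
  "mortalu" → prefix "morta" already present; 2 new (l, u)
  "belfenbelka" → prefix "bel" already present; 8 new (f, e, n, b, e, l, k, a)
  "torlinsarde" → prefix "torlins" already present; 4 new (a, r, d, e)
  "mortaso" → prefix "morta" already present; 2 new (s, o)
  "torlinro" → prefix "torlin" already present; 2 new (r, o)
  "solinfen" → 8 new (s, o, l, i, n, f, e, n)
  "gal" → 3 new (g, a, l)
  "mortagaldor" → prefix "morta" already present; 6 new (g, a, l, d, o, r)
  "belrunvengal" → prefix "bel" already present; 9 new (r, u, n, v, e, n, g, a, l)
Total nodes = 8 + 6 + 5 + 6 + 2 + 2 + 6 + 11 + 7 + 6 + 2 + 8 + 4 + 2 + 2 + 8 + 3 + 6 + 9 = 103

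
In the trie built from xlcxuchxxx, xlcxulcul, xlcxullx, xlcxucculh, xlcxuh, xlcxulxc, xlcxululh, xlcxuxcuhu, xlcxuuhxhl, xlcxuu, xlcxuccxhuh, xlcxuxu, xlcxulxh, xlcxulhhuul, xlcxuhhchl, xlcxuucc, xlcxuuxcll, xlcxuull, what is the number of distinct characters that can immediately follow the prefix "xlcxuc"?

2

The children of the "xlcxuc" node are the distinct next characters among strings starting with "xlcxuc".
Characters that immediately follow "xlcxuc" among the stored strings: {c, h}.
That node has 2 child edges.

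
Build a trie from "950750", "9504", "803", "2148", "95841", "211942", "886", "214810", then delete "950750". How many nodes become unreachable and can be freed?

3

A node on "950750"'s path can go only if nothing else ends at it or branches off below it.
The suffix "750" (3 nodes) is used only by "950750"; the node for "950" still has the child "4", so pruning stops there.
Nodes removed: 3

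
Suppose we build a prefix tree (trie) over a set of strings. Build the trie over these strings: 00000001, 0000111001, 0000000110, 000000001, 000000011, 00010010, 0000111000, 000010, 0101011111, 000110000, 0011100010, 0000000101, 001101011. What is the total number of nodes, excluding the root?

54

Insert word by word; a character creates a node only if that edge doesn't already exist:
  "00000001" → 8 new (0, 0, 0, 0, 0, 0, 0, 1)
  "0000111001" → prefix "0000" already present; 6 new (1, 1, 1, 0, 0, 1)
  "0000000110" → prefix "00000001" already present; 2 new (1, 0)
  "000000001" → prefix "0000000" already present; 2 new (0, 1)
  "000000011" → prefix "000000011" already present; 0 new (none)
  "00010010" → prefix "000" already present; 5 new (1, 0, 0, 1, 0)
  "0000111000" → prefix "000011100" already present; 1 new (0)
  "000010" → prefix "00001" already present; 1 new (0)
  "0101011111" → prefix "0" already present; 9 new (1, 0, 1, 0, 1, 1, 1, 1, 1)
  "000110000" → prefix "0001" already present; 5 new (1, 0, 0, 0, 0)
  "0011100010" → prefix "00" already present; 8 new (1, 1, 1, 0, 0, 0, 1, 0)
  "0000000101" → prefix "00000001" already present; 2 new (0, 1)
  "001101011" → prefix "0011" already present; 5 new (0, 1, 0, 1, 1)
Total nodes = 8 + 6 + 2 + 2 + 0 + 5 + 1 + 1 + 9 + 5 + 8 + 2 + 5 = 54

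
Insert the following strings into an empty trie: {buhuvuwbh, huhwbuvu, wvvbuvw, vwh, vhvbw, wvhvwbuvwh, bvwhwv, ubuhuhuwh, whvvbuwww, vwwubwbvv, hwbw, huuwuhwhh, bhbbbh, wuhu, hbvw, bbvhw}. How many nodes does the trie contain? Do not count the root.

For each word, the new-node count is its length minus the longest prefix already in the trie:
  "buhuvuwbh" → 9 new (b, u, h, u, v, u, w, b, h)
  "huhwbuvu" → 8 new (h, u, h, w, b, u, v, u)
  "wvvbuvw" → 7 new (w, v, v, b, u, v, w)
  "vwh" → 3 new (v, w, h)
  "vhvbw" → prefix "v" already present; 4 new (h, v, b, w)
  "wvhvwbuvwh" → prefix "wv" already present; 8 new (h, v, w, b, u, v, w, h)
  "bvwhwv" → prefix "b" already present; 5 new (v, w, h, w, v)
  "ubuhuhuwh" → 9 new (u, b, u, h, u, h, u, w, h)
  "whvvbuwww" → prefix "w" already present; 8 new (h, v, v, b, u, w, w, w)
  "vwwubwbvv" → prefix "vw" already present; 7 new (w, u, b, w, b, v, v)
  "hwbw" → prefix "h" already present; 3 new (w, b, w)
  "huuwuhwhh" → prefix "hu" already present; 7 new (u, w, u, h, w, h, h)
  "bhbbbh" → prefix "b" already present; 5 new (h, b, b, b, h)
  "wuhu" → prefix "w" already present; 3 new (u, h, u)
  "hbvw" → prefix "h" already present; 3 new (b, v, w)
  "bbvhw" → prefix "b" already present; 4 new (b, v, h, w)
Total nodes = 9 + 8 + 7 + 3 + 4 + 8 + 5 + 9 + 8 + 7 + 3 + 7 + 5 + 3 + 3 + 4 = 93

93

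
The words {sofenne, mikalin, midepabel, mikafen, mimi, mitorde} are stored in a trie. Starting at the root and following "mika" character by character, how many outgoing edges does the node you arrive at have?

The children of the "mika" node are the distinct next characters among strings starting with "mika".
Distinct next characters after "mika": f, l.
That node has 2 child edges.

2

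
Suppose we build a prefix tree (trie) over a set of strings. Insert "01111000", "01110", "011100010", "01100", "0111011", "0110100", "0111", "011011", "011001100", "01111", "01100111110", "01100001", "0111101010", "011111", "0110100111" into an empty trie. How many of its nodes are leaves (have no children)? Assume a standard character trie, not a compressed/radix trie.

A leaf is a node with no children — equivalently, the end of a word that is not a proper prefix of any other stored word.
Those words: "01100001", "011001100", "01100111110", "0110100111", "011011", "011100010", "0111011", "01111000", "0111101010", "011111"
Leaf count: 10

10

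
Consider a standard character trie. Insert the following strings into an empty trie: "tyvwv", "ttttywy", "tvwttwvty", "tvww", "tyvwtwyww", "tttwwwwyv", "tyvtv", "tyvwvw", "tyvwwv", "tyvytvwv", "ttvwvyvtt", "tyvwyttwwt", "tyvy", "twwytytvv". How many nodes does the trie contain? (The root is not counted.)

62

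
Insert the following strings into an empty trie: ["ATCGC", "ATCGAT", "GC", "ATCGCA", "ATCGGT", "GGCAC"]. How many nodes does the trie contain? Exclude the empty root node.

For each word, the new-node count is its length minus the longest prefix already in the trie:
  "ATCGC" → 5 new (A, T, C, G, C)
  "ATCGAT" → prefix "ATCG" already present; 2 new (A, T)
  "GC" → 2 new (G, C)
  "ATCGCA" → prefix "ATCGC" already present; 1 new (A)
  "ATCGGT" → prefix "ATCG" already present; 2 new (G, T)
  "GGCAC" → prefix "G" already present; 4 new (G, C, A, C)
Total nodes = 5 + 2 + 2 + 1 + 2 + 4 = 16

16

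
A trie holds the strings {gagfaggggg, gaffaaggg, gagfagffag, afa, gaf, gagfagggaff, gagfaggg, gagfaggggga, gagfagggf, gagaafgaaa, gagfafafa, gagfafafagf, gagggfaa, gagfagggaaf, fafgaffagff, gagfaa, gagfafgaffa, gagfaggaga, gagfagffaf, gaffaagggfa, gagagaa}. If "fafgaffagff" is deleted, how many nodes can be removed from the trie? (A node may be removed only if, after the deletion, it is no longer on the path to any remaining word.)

11

After clearing the end-marker at "fafgaffagff", prune upward until reaching a node still needed by another word.
No other word shares any prefix with "fafgaffagff", so all 11 of its nodes go.
Nodes removed: 11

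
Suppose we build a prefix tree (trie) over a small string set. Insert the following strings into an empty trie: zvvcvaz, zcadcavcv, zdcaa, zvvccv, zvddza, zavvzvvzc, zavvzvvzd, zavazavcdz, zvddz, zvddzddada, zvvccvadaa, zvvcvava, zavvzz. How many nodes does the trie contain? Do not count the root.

Count nodes per top-level branch (shared prefixes stored once):
  'z'-branch (zavazavcdz, zavvzvvzc, zavvzvvzd, zavvzz, zcadcavcv, zdcaa, zvddz, zvddza, zvddzddada, zvvccv, zvvccvadaa, zvvcvava, zvvcvaz): 53 nodes
Sum: 53

53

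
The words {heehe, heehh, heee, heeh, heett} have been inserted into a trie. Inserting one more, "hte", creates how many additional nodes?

2

"h" is already a path in the trie; the remaining "te" must be added.
New nodes needed: |"hte"| − 1 = 3 − 1 = 2.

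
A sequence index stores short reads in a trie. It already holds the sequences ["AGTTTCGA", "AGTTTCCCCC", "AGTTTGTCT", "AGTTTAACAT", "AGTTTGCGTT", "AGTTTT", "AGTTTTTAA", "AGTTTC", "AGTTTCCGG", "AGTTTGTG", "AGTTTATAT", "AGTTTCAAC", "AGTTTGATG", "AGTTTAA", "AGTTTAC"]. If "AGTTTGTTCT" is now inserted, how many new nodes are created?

3

The longest prefix of "AGTTTGTTCT" already in the trie is "AGTTTGT" (length 7).
Each of the 3 remaining characters creates one node.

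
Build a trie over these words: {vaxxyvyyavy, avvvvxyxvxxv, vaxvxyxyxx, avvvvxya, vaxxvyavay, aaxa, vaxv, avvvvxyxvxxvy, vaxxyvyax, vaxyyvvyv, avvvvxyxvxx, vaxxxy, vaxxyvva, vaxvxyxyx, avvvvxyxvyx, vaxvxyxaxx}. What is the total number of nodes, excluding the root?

Count nodes per top-level branch (shared prefixes stored once):
  'a'-branch (aaxa, avvvvxya, avvvvxyxvxx, avvvvxyxvxxv, avvvvxyxvxxvy, avvvvxyxvyx): 19 nodes
  'v'-branch (vaxv, vaxvxyxaxx, vaxvxyxyx, vaxvxyxyxx, vaxxvyavay, vaxxxy, vaxxyvva, vaxxyvyax, vaxxyvyyavy, vaxyyvvyv): 39 nodes
Sum: 58

58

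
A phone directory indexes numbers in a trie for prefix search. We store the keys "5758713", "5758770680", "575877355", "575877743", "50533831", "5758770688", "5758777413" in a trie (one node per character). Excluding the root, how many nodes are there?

28

For each word, the new-node count is its length minus the longest prefix already in the trie:
  "5758713" → 7 new (5, 7, 5, 8, 7, 1, 3)
  "5758770680" → prefix "57587" already present; 5 new (7, 0, 6, 8, 0)
  "575877355" → prefix "575877" already present; 3 new (3, 5, 5)
  "575877743" → prefix "575877" already present; 3 new (7, 4, 3)
  "50533831" → prefix "5" already present; 7 new (0, 5, 3, 3, 8, 3, 1)
  "5758770688" → prefix "575877068" already present; 1 new (8)
  "5758777413" → prefix "57587774" already present; 2 new (1, 3)
Total nodes = 7 + 5 + 3 + 3 + 7 + 1 + 2 = 28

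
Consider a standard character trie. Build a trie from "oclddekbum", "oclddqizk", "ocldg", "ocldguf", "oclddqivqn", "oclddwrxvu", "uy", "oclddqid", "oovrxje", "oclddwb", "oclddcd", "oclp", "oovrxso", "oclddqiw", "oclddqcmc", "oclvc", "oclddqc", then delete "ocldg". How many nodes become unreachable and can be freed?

0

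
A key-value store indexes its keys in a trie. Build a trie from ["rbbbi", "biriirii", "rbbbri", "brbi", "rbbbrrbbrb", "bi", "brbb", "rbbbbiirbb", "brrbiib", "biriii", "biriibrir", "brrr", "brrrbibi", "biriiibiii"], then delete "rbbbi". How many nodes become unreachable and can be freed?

Walk "rbbbi" from the leaf back toward the root, removing each node that no remaining word uses.
The suffix "i" (1 node) is used only by "rbbbi"; the node for "rbbb" still has the child "r", so pruning stops there.
Nodes removed: 1

1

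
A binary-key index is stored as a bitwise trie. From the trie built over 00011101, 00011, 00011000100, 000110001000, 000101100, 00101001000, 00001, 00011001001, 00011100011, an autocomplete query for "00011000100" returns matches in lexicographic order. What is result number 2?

DFS of the "00011000100" subtree visits, in order: "00011000100", "000110001000"
The 2nd is 000110001000.

000110001000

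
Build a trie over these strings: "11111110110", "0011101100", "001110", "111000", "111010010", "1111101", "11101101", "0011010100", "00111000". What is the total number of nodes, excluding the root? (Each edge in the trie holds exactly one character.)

42

Insert word by word; a character creates a node only if that edge doesn't already exist:
  "11111110110" → 11 new (1, 1, 1, 1, 1, 1, 1, 0, 1, 1, 0)
  "0011101100" → 10 new (0, 0, 1, 1, 1, 0, 1, 1, 0, 0)
  "001110" → prefix "001110" already present; 0 new (none)
  "111000" → prefix "111" already present; 3 new (0, 0, 0)
  "111010010" → prefix "1110" already present; 5 new (1, 0, 0, 1, 0)
  "1111101" → prefix "11111" already present; 2 new (0, 1)
  "11101101" → prefix "11101" already present; 3 new (1, 0, 1)
  "0011010100" → prefix "0011" already present; 6 new (0, 1, 0, 1, 0, 0)
  "00111000" → prefix "001110" already present; 2 new (0, 0)
Total nodes = 11 + 10 + 0 + 3 + 5 + 2 + 3 + 6 + 2 = 42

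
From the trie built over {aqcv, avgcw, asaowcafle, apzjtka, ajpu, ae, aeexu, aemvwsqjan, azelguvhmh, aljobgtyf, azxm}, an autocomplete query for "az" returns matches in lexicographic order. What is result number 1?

azelguvhmh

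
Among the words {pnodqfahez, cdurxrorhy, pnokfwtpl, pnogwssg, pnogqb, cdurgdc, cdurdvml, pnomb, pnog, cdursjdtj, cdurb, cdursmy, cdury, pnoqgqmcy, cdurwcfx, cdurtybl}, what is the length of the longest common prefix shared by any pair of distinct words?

Equivalently: take the maximum, over all pairs, of their longest common prefix length.
e.g. "cdursjdtj" and "cdursmy" share the prefix "cdurs" of length 5; no pair shares a longer one.
Longest shared-prefix length: 5

5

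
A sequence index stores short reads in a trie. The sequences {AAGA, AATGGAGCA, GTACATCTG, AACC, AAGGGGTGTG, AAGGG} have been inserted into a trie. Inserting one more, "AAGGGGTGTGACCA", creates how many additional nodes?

4

Walking "AAGGGGTGTGACCA" from the root, the first 10 characters ("AAGGGGTGTG") follow existing edges; "A" is the first miss.
So 14 − 10 = 4 new nodes.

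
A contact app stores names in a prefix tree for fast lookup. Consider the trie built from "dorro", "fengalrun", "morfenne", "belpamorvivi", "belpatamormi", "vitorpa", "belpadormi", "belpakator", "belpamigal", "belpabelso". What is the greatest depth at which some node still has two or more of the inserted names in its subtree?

6

Look for the deepest trie node that still has at least two words in its subtree.
"belpamigal" and "belpamorvivi" agree on "belpam" (6 characters) before diverging; nothing deeper is shared.
Longest shared-prefix length: 6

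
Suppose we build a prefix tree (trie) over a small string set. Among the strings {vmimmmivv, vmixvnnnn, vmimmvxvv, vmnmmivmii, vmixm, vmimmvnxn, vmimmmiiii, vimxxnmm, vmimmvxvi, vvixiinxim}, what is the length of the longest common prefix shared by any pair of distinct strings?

Look for the deepest trie node that still has at least two words in its subtree.
"vmimmvxvi" and "vmimmvxvv" agree on "vmimmvxv" (8 characters) before diverging; nothing deeper is shared.
Longest shared-prefix length: 8

8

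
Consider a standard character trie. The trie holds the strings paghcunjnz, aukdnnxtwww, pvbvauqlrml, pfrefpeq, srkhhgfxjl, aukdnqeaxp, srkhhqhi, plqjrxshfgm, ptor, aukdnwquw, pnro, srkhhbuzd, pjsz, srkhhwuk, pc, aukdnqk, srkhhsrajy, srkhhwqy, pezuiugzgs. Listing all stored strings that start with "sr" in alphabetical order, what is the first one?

srkhhbuzd

Words with prefix "sr", in lexicographic order: "srkhhbuzd", "srkhhgfxjl", "srkhhqhi", "srkhhsrajy", "srkhhwqy", "srkhhwuk"
The 1st is srkhhbuzd.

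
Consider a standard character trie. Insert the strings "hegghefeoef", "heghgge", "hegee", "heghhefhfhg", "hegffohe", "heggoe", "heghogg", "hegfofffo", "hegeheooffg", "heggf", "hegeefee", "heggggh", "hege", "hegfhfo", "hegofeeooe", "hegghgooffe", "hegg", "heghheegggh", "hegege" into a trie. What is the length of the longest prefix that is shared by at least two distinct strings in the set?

The deepest shared node is where two words last agree before diverging.
"heghheegggh" and "heghhefhfhg" agree on "heghhe" (6 characters) before diverging; nothing deeper is shared.
Longest shared-prefix length: 6

6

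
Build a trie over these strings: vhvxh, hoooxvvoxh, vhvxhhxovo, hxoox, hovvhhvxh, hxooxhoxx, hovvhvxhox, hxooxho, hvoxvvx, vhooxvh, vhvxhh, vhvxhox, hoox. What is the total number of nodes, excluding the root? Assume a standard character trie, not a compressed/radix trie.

54

Trace insertions, counting only characters that open a new branch:
  "vhvxh" → 5 new (v, h, v, x, h)
  "hoooxvvoxh" → 10 new (h, o, o, o, x, v, v, o, x, h)
  "vhvxhhxovo" → prefix "vhvxh" already present; 5 new (h, x, o, v, o)
  "hxoox" → prefix "h" already present; 4 new (x, o, o, x)
  "hovvhhvxh" → prefix "ho" already present; 7 new (v, v, h, h, v, x, h)
  "hxooxhoxx" → prefix "hxoox" already present; 4 new (h, o, x, x)
  "hovvhvxhox" → prefix "hovvh" already present; 5 new (v, x, h, o, x)
  "hxooxho" → prefix "hxooxho" already present; 0 new (none)
  "hvoxvvx" → prefix "h" already present; 6 new (v, o, x, v, v, x)
  "vhooxvh" → prefix "vh" already present; 5 new (o, o, x, v, h)
  "vhvxhh" → prefix "vhvxhh" already present; 0 new (none)
  "vhvxhox" → prefix "vhvxh" already present; 2 new (o, x)
  "hoox" → prefix "hoo" already present; 1 new (x)
Total nodes = 5 + 10 + 5 + 4 + 7 + 4 + 5 + 0 + 6 + 5 + 0 + 2 + 1 = 54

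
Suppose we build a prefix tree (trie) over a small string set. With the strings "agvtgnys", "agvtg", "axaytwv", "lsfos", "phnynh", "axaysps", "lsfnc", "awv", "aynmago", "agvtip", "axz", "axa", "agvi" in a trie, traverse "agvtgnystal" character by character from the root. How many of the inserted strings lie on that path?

2

Check each prefix of "agvtgnystal" against the stored set — each match is an end-marker on the path.
Prefixes of the query that are stored words: "agvtg", "agvtgnys"
Count: 2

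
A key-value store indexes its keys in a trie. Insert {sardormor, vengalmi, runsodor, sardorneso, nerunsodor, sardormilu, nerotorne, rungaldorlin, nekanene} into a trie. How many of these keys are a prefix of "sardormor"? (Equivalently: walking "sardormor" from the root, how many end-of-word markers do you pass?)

Traverse "sardormor" character by character; count nodes along the way that are marked as word ends.
Prefixes of the query that are stored words: "sardormor"
Count: 1

1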